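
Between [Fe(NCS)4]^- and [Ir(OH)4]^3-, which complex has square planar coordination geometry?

[Ir(OH)4]^3-

For [Fe(NCS)4]^-: Each isothiocyanate is −1; balancing the −1 overall charge requires Fe(III). Fe sits in group 8, so the d-electron count is 8 − 3 = 5. A high-spin d⁵ ion has zero CFSE in either geometry, so four ligands adopt the sterically favoured tetrahedral geometry. → tetrahedral.
For [Ir(OH)4]^3-: Ligand charges: each hydroxide is −1. With an overall charge of −3 the iridium centre must be in the +1 oxidation state. Ir sits in group 9, so the d-electron count is 9 − 1 = 8. A 5d d⁸ ion has a large crystal-field splitting; square planar leaves the high-energy d_{x²−y²} orbital empty and maximises CFSE. → square planar.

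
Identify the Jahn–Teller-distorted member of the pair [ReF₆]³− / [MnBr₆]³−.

[ReF₆]³−: Ligand charges: each fluoride is −1. With an overall charge of −3 the rhenium centre must be in the +3 oxidation state. Re sits in group 7, so the d-electron count is 7 − 3 = 4. A 5d ion has a large Δₒ and is invariably low-spin. The d⁴ configuration leaves the e_g set evenly filled (or empty) — no strong Jahn–Teller driving force.
[MnBr₆]³−: Ligand charges: each bromide is −1. With an overall charge of −3 the manganese centre must be in the +3 oxidation state. Group 7 minus oxidation state 3 gives a d⁴ configuration. Bromide is a weak-field ligand for a first-row metal, so the complex is high-spin. The t₂g³e_g¹ (high-spin) configuration has an unevenly filled e_g set; the Jahn–Teller theorem predicts a tetragonal distortion (typically axial elongation) to lift the degeneracy.

[MnBr₆]³−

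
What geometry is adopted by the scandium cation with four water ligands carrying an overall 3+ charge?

tetrahedral

Water is neutral; balancing the +3 overall charge requires Sc(III).
Sc sits in group 3, so the d-electron count is 3 − 3 = 0.
With 4 monodentate ligands the coordination number is 4.
A d⁰ ion has no crystal-field stabilisation preference between square planar and tetrahedral, so four ligands adopt the sterically favoured tetrahedral geometry.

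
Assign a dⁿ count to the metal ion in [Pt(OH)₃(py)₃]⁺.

Ligand charges: each hydroxide is −1; pyridine is neutral. With an overall charge of +1 the platinum centre must be in the +4 oxidation state.
Platinum is a group-10 element; Pt(IV) is therefore d⁶.

d⁶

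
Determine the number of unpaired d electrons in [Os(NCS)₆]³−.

1

Ligand charges: each isothiocyanate is −1. With an overall charge of −3 the osmium centre must be in the +3 oxidation state.
Os sits in group 8, so the d-electron count is 8 − 3 = 5.
The spin state decides the count: a 5d ion has a large Δₒ and is invariably low-spin.
An octahedral low-spin d⁵ ion is t₂g⁵e_g⁰, giving 1 unpaired electron.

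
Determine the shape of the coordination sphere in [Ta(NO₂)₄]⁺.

Each nitro (N-bound nitrite) is −1; balancing the +1 overall charge requires Ta(V).
Tantalum is a group-5 element; Ta(V) is therefore d⁰.
With 4 monodentate ligands the coordination number is 4.
A d⁰ ion has no crystal-field stabilisation preference between square planar and tetrahedral, so four ligands adopt the sterically favoured tetrahedral geometry.

tetrahedral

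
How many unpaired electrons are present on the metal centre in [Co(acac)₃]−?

Summing ligand charges against the −1 overall charge gives an oxidation state of +2 for cobalt.
Cobalt is a group-9 element; Co(II) is therefore d⁷.
Counting donor atoms: 3×acetylacetonate (bidentate) → 6 donors. Coordination number = 6.
The spin state decides the count: Acetylacetonate is a weak-field ligand for a first-row metal, so the complex is high-spin.
An octahedral high-spin d⁷ ion is t₂g⁵e_g², giving 3 unpaired electrons.

3 unpaired electrons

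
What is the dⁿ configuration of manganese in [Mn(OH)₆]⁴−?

Ligand charges: each hydroxide is −1. With an overall charge of −4 the manganese centre must be in the +2 oxidation state.
Manganese is a group-7 element; Mn(II) is therefore d⁵.

d⁵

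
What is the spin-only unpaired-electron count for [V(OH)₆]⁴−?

Each hydroxide is −1; balancing the −4 overall charge requires V(II).
V sits in group 5, so the d-electron count is 5 − 2 = 3.
In an octahedral field the d³ configuration is t₂g³e_g⁰ (only one arrangement possible), giving 3 unpaired electrons.

3 unpaired electrons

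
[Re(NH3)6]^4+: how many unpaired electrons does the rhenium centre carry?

3 unpaired electrons

Summing ligand charges against the +4 overall charge gives an oxidation state of +4 for rhenium.
Group 7 minus oxidation state 4 gives a d³ configuration.
In an octahedral field the d³ configuration is t₂g³e_g⁰ (only one arrangement possible), giving 3 unpaired electrons.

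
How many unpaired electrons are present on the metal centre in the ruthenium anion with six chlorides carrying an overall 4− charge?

0

Summing ligand charges against the −4 overall charge gives an oxidation state of +2 for ruthenium.
Ruthenium is a group-8 element; Ru(II) is therefore d⁶.
The spin state decides the count: a 4d ion has a large Δₒ and is invariably low-spin.
An octahedral low-spin d⁶ ion is t₂g⁶e_g⁰, giving 0 unpaired electrons.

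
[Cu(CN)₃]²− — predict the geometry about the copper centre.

trigonal planar

Ligand charges: each cyanide is −1. With an overall charge of −2 the copper centre must be in the +1 oxidation state.
Cu sits in group 11, so the d-electron count is 11 − 1 = 10.
With 3 monodentate ligands the coordination number is 3.
Three ligands around a d¹⁰ centre minimise repulsion in a trigonal-planar arrangement.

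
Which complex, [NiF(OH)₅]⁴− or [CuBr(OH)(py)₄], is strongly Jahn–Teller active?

[NiF(OH)₅]⁴−: Ligand charges: each fluoride is −1; each hydroxide is −1. With an overall charge of −4 the nickel centre must be in the +2 oxidation state. Nickel is a group-10 element; Ni(II) is therefore d⁸. The d⁸ configuration leaves the e_g set evenly filled (or empty) — no strong Jahn–Teller driving force.
[CuBr(OH)(py)₄]: Ligand charges: each bromide is −1; each hydroxide is −1; pyridine is neutral. With an overall charge of 0 the copper centre must be in the +2 oxidation state. Cu sits in group 11, so the d-electron count is 11 − 2 = 9. The t₂g⁶e_g³ configuration has an unevenly filled e_g set; the Jahn–Teller theorem predicts a tetragonal distortion (typically axial elongation) to lift the degeneracy.

[CuBr(OH)(py)₄]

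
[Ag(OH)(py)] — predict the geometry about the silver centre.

Ligand charges: each hydroxide is −1; pyridine is neutral. With an overall charge of 0 the silver centre must be in the +1 oxidation state.
Group 11 minus oxidation state 1 gives a d¹⁰ configuration.
With 2 monodentate ligands the coordination number is 2.
A d¹⁰ ion with only two ligands adopts a linear arrangement (sp hybridisation; no CFSE preference).

linear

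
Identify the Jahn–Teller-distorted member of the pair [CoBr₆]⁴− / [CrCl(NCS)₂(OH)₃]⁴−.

[CoBr₆]⁴−: Ligand charges: each bromide is −1. With an overall charge of −4 the cobalt centre must be in the +2 oxidation state. Co sits in group 9, so the d-electron count is 9 − 2 = 7. Bromide is a weak-field ligand for a first-row metal, so the complex is high-spin. The d⁷ configuration leaves the e_g set evenly filled (or empty) — no strong Jahn–Teller driving force.
[CrCl(NCS)₂(OH)₃]⁴−: Summing ligand charges against the −4 overall charge gives an oxidation state of +2 for chromium. Chromium is a group-6 element; Cr(II) is therefore d⁴. Chloride, hydroxide, and isothiocyanate are weak-field ligands for a first-row metal, so the complex is high-spin. The t₂g³e_g¹ (high-spin) configuration has an unevenly filled e_g set; the Jahn–Teller theorem predicts a tetragonal distortion (typically axial elongation) to lift the degeneracy.

[CrCl(NCS)₂(OH)₃]⁴−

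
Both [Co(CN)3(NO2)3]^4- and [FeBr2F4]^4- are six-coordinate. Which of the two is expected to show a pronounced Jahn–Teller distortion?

[Co(CN)3(NO2)3]^4-

[Co(CN)3(NO2)3]^4-: Summing ligand charges against the −4 overall charge gives an oxidation state of +2 for cobalt. Cobalt is a group-9 element; Co(II) is therefore d⁷. Cyanide and nitro (N-bound nitrite) are strong-field ligands (high in the spectrochemical series) for a first-row metal, so the complex is low-spin. The t₂g⁶e_g¹ (low-spin) configuration has an unevenly filled e_g set; the Jahn–Teller theorem predicts a tetragonal distortion (typically axial elongation) to lift the degeneracy.
[FeBr2F4]^4-: Each bromide is −1; each fluoride is −1; balancing the −4 overall charge requires Fe(II). Fe sits in group 8, so the d-electron count is 8 − 2 = 6. Bromide and fluoride are weak-field ligands for a first-row metal, so the complex is high-spin. The d⁶ configuration leaves the e_g set evenly filled (or empty) — no strong Jahn–Teller driving force.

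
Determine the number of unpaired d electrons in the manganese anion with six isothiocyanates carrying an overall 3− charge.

4

Each isothiocyanate is −1; balancing the −3 overall charge requires Mn(III).
Mn sits in group 7, so the d-electron count is 7 − 3 = 4.
The spin state decides the count: Isothiocyanate is a weak-field ligand for a first-row metal, so the complex is high-spin.
An octahedral high-spin d⁴ ion is t₂g³e_g¹, giving 4 unpaired electrons.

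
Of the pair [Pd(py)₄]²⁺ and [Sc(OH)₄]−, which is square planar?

For [Pd(py)₄]²⁺: Pyridine is neutral; balancing the +2 overall charge requires Pd(II). Group 10 minus oxidation state 2 gives a d⁸ configuration. A 4d d⁸ ion has a large crystal-field splitting; square planar leaves the high-energy d_{x²−y²} orbital empty and maximises CFSE. → square planar.
For [Sc(OH)₄]−: Each hydroxide is −1; balancing the −1 overall charge requires Sc(III). Scandium is a group-3 element; Sc(III) is therefore d⁰. A d⁰ ion has no crystal-field stabilisation preference between square planar and tetrahedral, so four ligands adopt the sterically favoured tetrahedral geometry. → tetrahedral.

[Pd(py)₄]²⁺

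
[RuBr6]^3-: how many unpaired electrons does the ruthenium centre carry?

1 unpaired electron

Summing ligand charges against the −3 overall charge gives an oxidation state of +3 for ruthenium.
Ru sits in group 8, so the d-electron count is 8 − 3 = 5.
The spin state decides the count: a 4d ion has a large Δₒ and is invariably low-spin.
An octahedral low-spin d⁵ ion is t₂g⁵e_g⁰, giving 1 unpaired electron.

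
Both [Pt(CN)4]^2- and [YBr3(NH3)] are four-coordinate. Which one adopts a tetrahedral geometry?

[YBr3(NH3)]

For [Pt(CN)4]^2-: Each cyanide is −1; balancing the −2 overall charge requires Pt(II). Group 10 minus oxidation state 2 gives a d⁸ configuration. A 5d d⁸ ion has a large crystal-field splitting; square planar leaves the high-energy d_{x²−y²} orbital empty and maximises CFSE. → square planar.
For [YBr3(NH3)]: Summing ligand charges against the 0 overall charge gives an oxidation state of +3 for yttrium. Y sits in group 3, so the d-electron count is 3 − 3 = 0. A d⁰ ion has no crystal-field stabilisation preference between square planar and tetrahedral, so four ligands adopt the sterically favoured tetrahedral geometry. → tetrahedral.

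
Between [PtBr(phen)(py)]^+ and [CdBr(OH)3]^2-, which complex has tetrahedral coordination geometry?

[CdBr(OH)3]^2-

For [PtBr(phen)(py)]^+: Summing ligand charges against the +1 overall charge gives an oxidation state of +2 for platinum. Pt sits in group 10, so the d-electron count is 10 − 2 = 8. A 5d d⁸ ion has a large crystal-field splitting; square planar leaves the high-energy d_{x²−y²} orbital empty and maximises CFSE. → square planar.
For [CdBr(OH)3]^2-: Each bromide is −1; each hydroxide is −1; balancing the −2 overall charge requires Cd(II). Cadmium is a group-12 element; Cd(II) is therefore d¹⁰. A d¹⁰ ion has no crystal-field stabilisation preference between square planar and tetrahedral, so four ligands adopt the sterically favoured tetrahedral geometry. → tetrahedral.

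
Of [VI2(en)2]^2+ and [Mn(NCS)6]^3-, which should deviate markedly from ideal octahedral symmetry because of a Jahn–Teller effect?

[Mn(NCS)6]^3-

[VI2(en)2]^2+: Each iodide is −1; ethylenediamine is neutral; balancing the +2 overall charge requires V(IV). V sits in group 5, so the d-electron count is 5 − 4 = 1. The d¹ configuration leaves the e_g set evenly filled (or empty) — no strong Jahn–Teller driving force.
[Mn(NCS)6]^3-: Summing ligand charges against the −3 overall charge gives an oxidation state of +3 for manganese. Manganese is a group-7 element; Mn(III) is therefore d⁴. Isothiocyanate is a weak-field ligand for a first-row metal, so the complex is high-spin. The t₂g³e_g¹ (high-spin) configuration has an unevenly filled e_g set; the Jahn–Teller theorem predicts a tetragonal distortion (typically axial elongation) to lift the degeneracy.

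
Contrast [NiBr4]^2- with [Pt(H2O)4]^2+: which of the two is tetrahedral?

For [NiBr4]^2-: Ligand charges: each bromide is −1. With an overall charge of −2 the nickel centre must be in the +2 oxidation state. Nickel is a group-10 element; Ni(II) is therefore d⁸. Bromide is a weak-field ligand. With weak-field ligands the CFSE gain from square planar is small, so a 3d d⁸ ion takes the sterically preferred tetrahedral geometry. → tetrahedral.
For [Pt(H2O)4]^2+: Water is neutral; balancing the +2 overall charge requires Pt(II). Group 10 minus oxidation state 2 gives a d⁸ configuration. A 5d d⁸ ion has a large crystal-field splitting; square planar leaves the high-energy d_{x²−y²} orbital empty and maximises CFSE. → square planar.

[NiBr4]^2-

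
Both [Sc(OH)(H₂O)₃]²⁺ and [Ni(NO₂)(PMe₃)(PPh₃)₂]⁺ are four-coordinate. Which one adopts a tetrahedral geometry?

[Sc(OH)(H₂O)₃]²⁺

For [Sc(OH)(H₂O)₃]²⁺: Summing ligand charges against the +2 overall charge gives an oxidation state of +3 for scandium. Group 3 minus oxidation state 3 gives a d⁰ configuration. A d⁰ ion has no crystal-field stabilisation preference between square planar and tetrahedral, so four ligands adopt the sterically favoured tetrahedral geometry. → tetrahedral.
For [Ni(NO₂)(PMe₃)(PPh₃)₂]⁺: Summing ligand charges against the +1 overall charge gives an oxidation state of +2 for nickel. Nickel is a group-10 element; Ni(II) is therefore d⁸. Nitro (N-bound nitrite), trimethylphosphine, and triphenylphosphine are strong-field ligands (high in the spectrochemical series). A 3d d⁸ ion with strong-field ligands gains enough CFSE to favour square planar over tetrahedral. → square planar.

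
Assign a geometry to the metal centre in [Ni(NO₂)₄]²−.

Ligand charges: each nitro (N-bound nitrite) is −1. With an overall charge of −2 the nickel centre must be in the +2 oxidation state.
Group 10 minus oxidation state 2 gives a d⁸ configuration.
With 4 monodentate ligands the coordination number is 4.
Nitro (N-bound nitrite) is a strong-field ligand (high in the spectrochemical series).
A 3d d⁸ ion with strong-field ligands gains enough CFSE to favour square planar over tetrahedral.

square planar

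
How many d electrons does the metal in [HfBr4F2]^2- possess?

d0

Ligand charges: each bromide is −1; each fluoride is −1. With an overall charge of −2 the hafnium centre must be in the +4 oxidation state.
Group 4 minus oxidation state 4 gives a d⁰ configuration.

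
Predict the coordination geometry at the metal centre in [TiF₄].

tetrahedral

Ligand charges: each fluoride is −1. With an overall charge of 0 the titanium centre must be in the +4 oxidation state.
Ti sits in group 4, so the d-electron count is 4 − 4 = 0.
With 4 monodentate ligands the coordination number is 4.
A d⁰ ion has no crystal-field stabilisation preference between square planar and tetrahedral, so four ligands adopt the sterically favoured tetrahedral geometry.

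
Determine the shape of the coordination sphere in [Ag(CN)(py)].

linear

Ligand charges: each cyanide is −1; pyridine is neutral. With an overall charge of 0 the silver centre must be in the +1 oxidation state.
Ag sits in group 11, so the d-electron count is 11 − 1 = 10.
With 2 monodentate ligands the coordination number is 2.
A d¹⁰ ion with only two ligands adopts a linear arrangement (sp hybridisation; no CFSE preference).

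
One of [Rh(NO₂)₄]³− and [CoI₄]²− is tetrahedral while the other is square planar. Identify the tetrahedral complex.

For [Rh(NO₂)₄]³−: Ligand charges: each nitro (N-bound nitrite) is −1. With an overall charge of −3 the rhodium centre must be in the +1 oxidation state. Rhodium is a group-9 element; Rh(I) is therefore d⁸. A 4d d⁸ ion has a large crystal-field splitting; square planar leaves the high-energy d_{x²−y²} orbital empty and maximises CFSE. → square planar.
For [CoI₄]²−: Each iodide is −1; balancing the −2 overall charge requires Co(II). Co sits in group 9, so the d-electron count is 9 − 2 = 7. For a high-spin 3d d⁷ ion with weak-field ligands the small Δₜ gives little square-planar CFSE advantage, so four ligands adopt the sterically favoured tetrahedral geometry. → tetrahedral.

[CoI₄]²−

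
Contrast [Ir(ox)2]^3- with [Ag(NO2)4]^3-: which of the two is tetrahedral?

[Ag(NO2)4]^3-

For [Ir(ox)2]^3-: Each oxalate is −2; balancing the −3 overall charge requires Ir(I). Group 9 minus oxidation state 1 gives a d⁸ configuration. A 5d d⁸ ion has a large crystal-field splitting; square planar leaves the high-energy d_{x²−y²} orbital empty and maximises CFSE. → square planar.
For [Ag(NO2)4]^3-: Summing ligand charges against the −3 overall charge gives an oxidation state of +1 for silver. Silver is a group-11 element; Ag(I) is therefore d¹⁰. A d¹⁰ ion has no crystal-field stabilisation preference between square planar and tetrahedral, so four ligands adopt the sterically favoured tetrahedral geometry. → tetrahedral.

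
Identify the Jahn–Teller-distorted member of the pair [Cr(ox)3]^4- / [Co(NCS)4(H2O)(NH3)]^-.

[Cr(ox)3]^4-

[Cr(ox)3]^4-: Summing ligand charges against the −4 overall charge gives an oxidation state of +2 for chromium. Group 6 minus oxidation state 2 gives a d⁴ configuration. Oxalate is a weak-field ligand for a first-row metal, so the complex is high-spin. The t₂g³e_g¹ (high-spin) configuration has an unevenly filled e_g set; the Jahn–Teller theorem predicts a tetragonal distortion (typically axial elongation) to lift the degeneracy.
[Co(NCS)4(H2O)(NH3)]^-: Summing ligand charges against the −1 overall charge gives an oxidation state of +3 for cobalt. Cobalt is a group-9 element; Co(III) is therefore d⁶. Co(III) has an exceptionally large octahedral splitting and is low-spin with essentially every ligand except fluoride. The d⁶ configuration leaves the e_g set evenly filled (or empty) — no strong Jahn–Teller driving force.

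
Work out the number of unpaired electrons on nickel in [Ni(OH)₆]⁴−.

2 unpaired electrons

Ligand charges: each hydroxide is −1. With an overall charge of −4 the nickel centre must be in the +2 oxidation state.
Group 10 minus oxidation state 2 gives a d⁸ configuration.
In an octahedral field the d⁸ configuration is t₂g⁶e_g² (only one arrangement possible), giving 2 unpaired electrons.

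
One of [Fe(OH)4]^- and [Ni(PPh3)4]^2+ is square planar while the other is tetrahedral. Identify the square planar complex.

[Ni(PPh3)4]^2+

For [Fe(OH)4]^-: Each hydroxide is −1; balancing the −1 overall charge requires Fe(III). Fe sits in group 8, so the d-electron count is 8 − 3 = 5. A high-spin d⁵ ion has zero CFSE in either geometry, so four ligands adopt the sterically favoured tetrahedral geometry. → tetrahedral.
For [Ni(PPh3)4]^2+: Ligand charges: triphenylphosphine is neutral. With an overall charge of +2 the nickel centre must be in the +2 oxidation state. Group 10 minus oxidation state 2 gives a d⁸ configuration. Triphenylphosphine is a strong-field ligand (high in the spectrochemical series). A 3d d⁸ ion with strong-field ligands gains enough CFSE to favour square planar over tetrahedral. → square planar.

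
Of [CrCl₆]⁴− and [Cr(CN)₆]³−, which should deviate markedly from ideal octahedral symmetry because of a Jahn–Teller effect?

[CrCl₆]⁴−: Summing ligand charges against the −4 overall charge gives an oxidation state of +2 for chromium. Group 6 minus oxidation state 2 gives a d⁴ configuration. Chloride is a weak-field ligand for a first-row metal, so the complex is high-spin. The t₂g³e_g¹ (high-spin) configuration has an unevenly filled e_g set; the Jahn–Teller theorem predicts a tetragonal distortion (typically axial elongation) to lift the degeneracy.
[Cr(CN)₆]³−: Summing ligand charges against the −3 overall charge gives an oxidation state of +3 for chromium. Cr sits in group 6, so the d-electron count is 6 − 3 = 3. The d³ configuration leaves the e_g set evenly filled (or empty) — no strong Jahn–Teller driving force.

[CrCl₆]⁴−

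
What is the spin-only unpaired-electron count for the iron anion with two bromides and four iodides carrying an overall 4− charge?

Summing ligand charges against the −4 overall charge gives an oxidation state of +2 for iron.
Iron is a group-8 element; Fe(II) is therefore d⁶.
The spin state decides the count: Bromide and iodide are weak-field ligands for a first-row metal, so the complex is high-spin.
An octahedral high-spin d⁶ ion is t₂g⁴e_g², giving 4 unpaired electrons.

4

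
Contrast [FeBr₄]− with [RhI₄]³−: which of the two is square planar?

[RhI₄]³−

For [FeBr₄]−: Each bromide is −1; balancing the −1 overall charge requires Fe(III). Fe sits in group 8, so the d-electron count is 8 − 3 = 5. A high-spin d⁵ ion has zero CFSE in either geometry, so four ligands adopt the sterically favoured tetrahedral geometry. → tetrahedral.
For [RhI₄]³−: Each iodide is −1; balancing the −3 overall charge requires Rh(I). Group 9 minus oxidation state 1 gives a d⁸ configuration. A 4d d⁸ ion has a large crystal-field splitting; square planar leaves the high-energy d_{x²−y²} orbital empty and maximises CFSE. → square planar.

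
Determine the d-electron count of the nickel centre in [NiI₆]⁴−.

d8

Each iodide is −1; balancing the −4 overall charge requires Ni(II).
Nickel is a group-10 element; Ni(II) is therefore d⁸.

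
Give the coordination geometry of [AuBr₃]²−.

Summing ligand charges against the −2 overall charge gives an oxidation state of +1 for gold.
Group 11 minus oxidation state 1 gives a d¹⁰ configuration.
Coordination number: 3.
Three ligands around a d¹⁰ centre minimise repulsion in a trigonal-planar arrangement.

trigonal planar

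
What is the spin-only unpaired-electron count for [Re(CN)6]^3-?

2

Ligand charges: each cyanide is −1. With an overall charge of −3 the rhenium centre must be in the +3 oxidation state.
Re sits in group 7, so the d-electron count is 7 − 3 = 4.
The spin state decides the count: a 5d ion has a large Δₒ and is invariably low-spin.
An octahedral low-spin d⁴ ion is t₂g⁴e_g⁰, giving 2 unpaired electrons.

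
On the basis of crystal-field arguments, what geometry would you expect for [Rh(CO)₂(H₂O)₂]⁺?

square planar

Carbonyl is neutral; water is neutral; balancing the +1 overall charge requires Rh(I).
Rhodium is a group-9 element; Rh(I) is therefore d⁸.
Coordination number: 4.
A 4d d⁸ ion has a large crystal-field splitting; square planar leaves the high-energy d_{x²−y²} orbital empty and maximises CFSE.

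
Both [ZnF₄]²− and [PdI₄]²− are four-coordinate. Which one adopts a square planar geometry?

[PdI₄]²−

For [ZnF₄]²−: Summing ligand charges against the −2 overall charge gives an oxidation state of +2 for zinc. Zn sits in group 12, so the d-electron count is 12 − 2 = 10. A d¹⁰ ion has no crystal-field stabilisation preference between square planar and tetrahedral, so four ligands adopt the sterically favoured tetrahedral geometry. → tetrahedral.
For [PdI₄]²−: Summing ligand charges against the −2 overall charge gives an oxidation state of +2 for palladium. Group 10 minus oxidation state 2 gives a d⁸ configuration. A 4d d⁸ ion has a large crystal-field splitting; square planar leaves the high-energy d_{x²−y²} orbital empty and maximises CFSE. → square planar.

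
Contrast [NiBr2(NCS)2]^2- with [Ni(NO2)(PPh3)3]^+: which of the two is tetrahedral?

For [NiBr2(NCS)2]^2-: Each bromide is −1; each isothiocyanate is −1; balancing the −2 overall charge requires Ni(II). Ni sits in group 10, so the d-electron count is 10 − 2 = 8. Bromide and isothiocyanate are weak-field ligands. With weak-field ligands the CFSE gain from square planar is small, so a 3d d⁸ ion takes the sterically preferred tetrahedral geometry. → tetrahedral.
For [Ni(NO2)(PPh3)3]^+: Ligand charges: each nitro (N-bound nitrite) is −1; triphenylphosphine is neutral. With an overall charge of +1 the nickel centre must be in the +2 oxidation state. Nickel is a group-10 element; Ni(II) is therefore d⁸. Nitro (N-bound nitrite) and triphenylphosphine are strong-field ligands (high in the spectrochemical series). A 3d d⁸ ion with strong-field ligands gains enough CFSE to favour square planar over tetrahedral. → square planar.

[NiBr2(NCS)2]^2-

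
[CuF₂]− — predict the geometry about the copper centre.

Each fluoride is −1; balancing the −1 overall charge requires Cu(I).
Group 11 minus oxidation state 1 gives a d¹⁰ configuration.
With 2 monodentate ligands the coordination number is 2.
A d¹⁰ ion with only two ligands adopts a linear arrangement (sp hybridisation; no CFSE preference).

linear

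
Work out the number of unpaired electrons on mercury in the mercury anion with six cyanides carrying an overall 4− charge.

0

Each cyanide is −1; balancing the −4 overall charge requires Hg(II).
Hg sits in group 12, so the d-electron count is 12 − 2 = 10.
In an octahedral field the d¹⁰ configuration is t₂g⁶e_g⁴, giving 0 unpaired electrons.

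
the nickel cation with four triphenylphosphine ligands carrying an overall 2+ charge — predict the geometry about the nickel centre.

Ligand charges: triphenylphosphine is neutral. With an overall charge of +2 the nickel centre must be in the +2 oxidation state.
Nickel is a group-10 element; Ni(II) is therefore d⁸.
With 4 monodentate ligands the coordination number is 4.
Triphenylphosphine is a strong-field ligand (high in the spectrochemical series).
A 3d d⁸ ion with strong-field ligands gains enough CFSE to favour square planar over tetrahedral.

square planar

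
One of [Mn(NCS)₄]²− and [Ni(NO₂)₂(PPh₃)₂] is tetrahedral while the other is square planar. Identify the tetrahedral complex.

[Mn(NCS)₄]²−

For [Mn(NCS)₄]²−: Each isothiocyanate is −1; balancing the −2 overall charge requires Mn(II). Group 7 minus oxidation state 2 gives a d⁵ configuration. A high-spin d⁵ ion has zero CFSE in either geometry, so four ligands adopt the sterically favoured tetrahedral geometry. → tetrahedral.
For [Ni(NO₂)₂(PPh₃)₂]: Ligand charges: each nitro (N-bound nitrite) is −1; triphenylphosphine is neutral. With an overall charge of 0 the nickel centre must be in the +2 oxidation state. Ni sits in group 10, so the d-electron count is 10 − 2 = 8. Nitro (N-bound nitrite) and triphenylphosphine are strong-field ligands (high in the spectrochemical series). A 3d d⁸ ion with strong-field ligands gains enough CFSE to favour square planar over tetrahedral. → square planar.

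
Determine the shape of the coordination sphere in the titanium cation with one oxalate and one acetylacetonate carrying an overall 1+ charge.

tetrahedral

Ligand charges: each oxalate is −2; each acetylacetonate is −1. With an overall charge of +1 the titanium centre must be in the +4 oxidation state.
Titanium is a group-4 element; Ti(IV) is therefore d⁰.
Counting donor atoms: 1×oxalate (bidentate) → 2 donors; 1×acetylacetonate (bidentate) → 2 donors. Coordination number = 4.
A d⁰ ion has no crystal-field stabilisation preference between square planar and tetrahedral, so four ligands adopt the sterically favoured tetrahedral geometry.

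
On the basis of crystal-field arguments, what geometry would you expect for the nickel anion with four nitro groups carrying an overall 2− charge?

square planar

Each nitro (N-bound nitrite) is −1; balancing the −2 overall charge requires Ni(II).
Nickel is a group-10 element; Ni(II) is therefore d⁸.
With 4 monodentate ligands the coordination number is 4.
Nitro (N-bound nitrite) is a strong-field ligand (high in the spectrochemical series).
A 3d d⁸ ion with strong-field ligands gains enough CFSE to favour square planar over tetrahedral.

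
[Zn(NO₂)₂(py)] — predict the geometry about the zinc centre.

Ligand charges: each nitro (N-bound nitrite) is −1; pyridine is neutral. With an overall charge of 0 the zinc centre must be in the +2 oxidation state.
Zinc is a group-12 element; Zn(II) is therefore d¹⁰.
Coordination number: 3.
Three ligands around a d¹⁰ centre minimise repulsion in a trigonal-planar arrangement.

trigonal planar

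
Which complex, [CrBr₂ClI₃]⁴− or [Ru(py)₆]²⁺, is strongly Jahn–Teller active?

[CrBr₂ClI₃]⁴−: Ligand charges: each bromide is −1; each chloride is −1; each iodide is −1. With an overall charge of −4 the chromium centre must be in the +2 oxidation state. Cr sits in group 6, so the d-electron count is 6 − 2 = 4. Bromide, chloride, and iodide are weak-field ligands for a first-row metal, so the complex is high-spin. The t₂g³e_g¹ (high-spin) configuration has an unevenly filled e_g set; the Jahn–Teller theorem predicts a tetragonal distortion (typically axial elongation) to lift the degeneracy.
[Ru(py)₆]²⁺: Ligand charges: pyridine is neutral. With an overall charge of +2 the ruthenium centre must be in the +2 oxidation state. Ruthenium is a group-8 element; Ru(II) is therefore d⁶. A 4d ion has a large Δₒ and is invariably low-spin. The d⁶ configuration leaves the e_g set evenly filled (or empty) — no strong Jahn–Teller driving force.

[CrBr₂ClI₃]⁴−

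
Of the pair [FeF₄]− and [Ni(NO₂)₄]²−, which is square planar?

For [FeF₄]−: Ligand charges: each fluoride is −1. With an overall charge of −1 the iron centre must be in the +3 oxidation state. Fe sits in group 8, so the d-electron count is 8 − 3 = 5. A high-spin d⁵ ion has zero CFSE in either geometry, so four ligands adopt the sterically favoured tetrahedral geometry. → tetrahedral.
For [Ni(NO₂)₄]²−: Each nitro (N-bound nitrite) is −1; balancing the −2 overall charge requires Ni(II). Ni sits in group 10, so the d-electron count is 10 − 2 = 8. Nitro (N-bound nitrite) is a strong-field ligand (high in the spectrochemical series). A 3d d⁸ ion with strong-field ligands gains enough CFSE to favour square planar over tetrahedral. → square planar.

[Ni(NO₂)₄]²−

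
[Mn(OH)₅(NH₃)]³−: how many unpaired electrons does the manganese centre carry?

Summing ligand charges against the −3 overall charge gives an oxidation state of +2 for manganese.
Mn sits in group 7, so the d-electron count is 7 − 2 = 5.
The spin state decides the count: Hydroxide is a weak-field ligand for a first-row metal, so the complex is high-spin.
An octahedral high-spin d⁵ ion is t₂g³e_g², giving 5 unpaired electrons.

5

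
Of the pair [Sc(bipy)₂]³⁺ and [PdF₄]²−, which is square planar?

For [Sc(bipy)₂]³⁺: Summing ligand charges against the +3 overall charge gives an oxidation state of +3 for scandium. Group 3 minus oxidation state 3 gives a d⁰ configuration. A d⁰ ion has no crystal-field stabilisation preference between square planar and tetrahedral, so four ligands adopt the sterically favoured tetrahedral geometry. → tetrahedral.
For [PdF₄]²−: Each fluoride is −1; balancing the −2 overall charge requires Pd(II). Palladium is a group-10 element; Pd(II) is therefore d⁸. A 4d d⁸ ion has a large crystal-field splitting; square planar leaves the high-energy d_{x²−y²} orbital empty and maximises CFSE. → square planar.

[PdF₄]²−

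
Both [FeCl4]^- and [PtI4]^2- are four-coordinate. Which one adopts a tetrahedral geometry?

[FeCl4]^-

For [FeCl4]^-: Ligand charges: each chloride is −1. With an overall charge of −1 the iron centre must be in the +3 oxidation state. Group 8 minus oxidation state 3 gives a d⁵ configuration. A high-spin d⁵ ion has zero CFSE in either geometry, so four ligands adopt the sterically favoured tetrahedral geometry. → tetrahedral.
For [PtI4]^2-: Each iodide is −1; balancing the −2 overall charge requires Pt(II). Group 10 minus oxidation state 2 gives a d⁸ configuration. A 5d d⁸ ion has a large crystal-field splitting; square planar leaves the high-energy d_{x²−y²} orbital empty and maximises CFSE. → square planar.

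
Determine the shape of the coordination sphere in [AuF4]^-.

square planar

Summing ligand charges against the −1 overall charge gives an oxidation state of +3 for gold.
Group 11 minus oxidation state 3 gives a d⁸ configuration.
With 4 monodentate ligands the coordination number is 4.
A 5d d⁸ ion has a large crystal-field splitting; square planar leaves the high-energy d_{x²−y²} orbital empty and maximises CFSE.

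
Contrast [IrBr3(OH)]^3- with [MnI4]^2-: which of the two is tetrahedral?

For [IrBr3(OH)]^3-: Ligand charges: each bromide is −1; each hydroxide is −1. With an overall charge of −3 the iridium centre must be in the +1 oxidation state. Ir sits in group 9, so the d-electron count is 9 − 1 = 8. A 5d d⁸ ion has a large crystal-field splitting; square planar leaves the high-energy d_{x²−y²} orbital empty and maximises CFSE. → square planar.
For [MnI4]^2-: Summing ligand charges against the −2 overall charge gives an oxidation state of +2 for manganese. Mn sits in group 7, so the d-electron count is 7 − 2 = 5. A high-spin d⁵ ion has zero CFSE in either geometry, so four ligands adopt the sterically favoured tetrahedral geometry. → tetrahedral.

[MnI4]^2-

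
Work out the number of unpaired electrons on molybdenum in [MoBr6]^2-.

2

Each bromide is −1; balancing the −2 overall charge requires Mo(IV).
Molybdenum is a group-6 element; Mo(IV) is therefore d².
In an octahedral field the d² configuration is t₂g²e_g⁰ (only one arrangement possible), giving 2 unpaired electrons.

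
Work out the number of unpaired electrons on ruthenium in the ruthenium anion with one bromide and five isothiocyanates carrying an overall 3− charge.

1 unpaired electron

Summing ligand charges against the −3 overall charge gives an oxidation state of +3 for ruthenium.
Ruthenium is a group-8 element; Ru(III) is therefore d⁵.
The spin state decides the count: a 4d ion has a large Δₒ and is invariably low-spin.
An octahedral low-spin d⁵ ion is t₂g⁵e_g⁰, giving 1 unpaired electron.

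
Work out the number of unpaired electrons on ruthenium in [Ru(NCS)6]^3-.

Each isothiocyanate is −1; balancing the −3 overall charge requires Ru(III).
Ruthenium is a group-8 element; Ru(III) is therefore d⁵.
The spin state decides the count: a 4d ion has a large Δₒ and is invariably low-spin.
An octahedral low-spin d⁵ ion is t₂g⁵e_g⁰, giving 1 unpaired electron.

1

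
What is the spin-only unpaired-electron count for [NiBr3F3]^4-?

2

Each bromide is −1; each fluoride is −1; balancing the −4 overall charge requires Ni(II).
Nickel is a group-10 element; Ni(II) is therefore d⁸.
In an octahedral field the d⁸ configuration is t₂g⁶e_g² (only one arrangement possible), giving 2 unpaired electrons.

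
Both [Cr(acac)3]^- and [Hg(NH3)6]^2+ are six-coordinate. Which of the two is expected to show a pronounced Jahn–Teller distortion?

[Cr(acac)3]^-

[Cr(acac)3]^-: Ligand charges: each acetylacetonate is −1. With an overall charge of −1 the chromium centre must be in the +2 oxidation state. Cr sits in group 6, so the d-electron count is 6 − 2 = 4. Acetylacetonate is a weak-field ligand for a first-row metal, so the complex is high-spin. The t₂g³e_g¹ (high-spin) configuration has an unevenly filled e_g set; the Jahn–Teller theorem predicts a tetragonal distortion (typically axial elongation) to lift the degeneracy.
[Hg(NH3)6]^2+: Ligand charges: ammonia is neutral. With an overall charge of +2 the mercury centre must be in the +2 oxidation state. Group 12 minus oxidation state 2 gives a d¹⁰ configuration. The d¹⁰ configuration leaves the e_g set evenly filled (or empty) — no strong Jahn–Teller driving force.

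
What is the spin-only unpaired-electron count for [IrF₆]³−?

Summing ligand charges against the −3 overall charge gives an oxidation state of +3 for iridium.
Ir sits in group 9, so the d-electron count is 9 − 3 = 6.
The spin state decides the count: a 5d ion has a large Δₒ and is invariably low-spin.
An octahedral low-spin d⁶ ion is t₂g⁶e_g⁰, giving 0 unpaired electrons.

0 unpaired electrons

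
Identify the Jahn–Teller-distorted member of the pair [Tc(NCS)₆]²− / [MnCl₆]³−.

[Tc(NCS)₆]²−: Summing ligand charges against the −2 overall charge gives an oxidation state of +4 for technetium. Group 7 minus oxidation state 4 gives a d³ configuration. The d³ configuration leaves the e_g set evenly filled (or empty) — no strong Jahn–Teller driving force.
[MnCl₆]³−: Each chloride is −1; balancing the −3 overall charge requires Mn(III). Manganese is a group-7 element; Mn(III) is therefore d⁴. Chloride is a weak-field ligand for a first-row metal, so the complex is high-spin. The t₂g³e_g¹ (high-spin) configuration has an unevenly filled e_g set; the Jahn–Teller theorem predicts a tetragonal distortion (typically axial elongation) to lift the degeneracy.

[MnCl₆]³−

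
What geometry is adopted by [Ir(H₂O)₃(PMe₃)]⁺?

Ligand charges: water is neutral; trimethylphosphine is neutral. With an overall charge of +1 the iridium centre must be in the +1 oxidation state.
Group 9 minus oxidation state 1 gives a d⁸ configuration.
Coordination number: 4.
A 5d d⁸ ion has a large crystal-field splitting; square planar leaves the high-energy d_{x²−y²} orbital empty and maximises CFSE.

square planar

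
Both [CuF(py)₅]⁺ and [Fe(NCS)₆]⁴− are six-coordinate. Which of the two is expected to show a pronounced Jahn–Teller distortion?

[CuF(py)₅]⁺: Ligand charges: each fluoride is −1; pyridine is neutral. With an overall charge of +1 the copper centre must be in the +2 oxidation state. Copper is a group-11 element; Cu(II) is therefore d⁹. The t₂g⁶e_g³ configuration has an unevenly filled e_g set; the Jahn–Teller theorem predicts a tetragonal distortion (typically axial elongation) to lift the degeneracy.
[Fe(NCS)₆]⁴−: Ligand charges: each isothiocyanate is −1. With an overall charge of −4 the iron centre must be in the +2 oxidation state. Fe sits in group 8, so the d-electron count is 8 − 2 = 6. Isothiocyanate is a weak-field ligand for a first-row metal, so the complex is high-spin. The d⁶ configuration leaves the e_g set evenly filled (or empty) — no strong Jahn–Teller driving force.

[CuF(py)₅]⁺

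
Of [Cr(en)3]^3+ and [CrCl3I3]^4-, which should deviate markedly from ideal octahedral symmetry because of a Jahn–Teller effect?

[CrCl3I3]^4-

[Cr(en)3]^3+: Summing ligand charges against the +3 overall charge gives an oxidation state of +3 for chromium. Group 6 minus oxidation state 3 gives a d³ configuration. The d³ configuration leaves the e_g set evenly filled (or empty) — no strong Jahn–Teller driving force.
[CrCl3I3]^4-: Each chloride is −1; each iodide is −1; balancing the −4 overall charge requires Cr(II). Chromium is a group-6 element; Cr(II) is therefore d⁴. Chloride and iodide are weak-field ligands for a first-row metal, so the complex is high-spin. The t₂g³e_g¹ (high-spin) configuration has an unevenly filled e_g set; the Jahn–Teller theorem predicts a tetragonal distortion (typically axial elongation) to lift the degeneracy.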